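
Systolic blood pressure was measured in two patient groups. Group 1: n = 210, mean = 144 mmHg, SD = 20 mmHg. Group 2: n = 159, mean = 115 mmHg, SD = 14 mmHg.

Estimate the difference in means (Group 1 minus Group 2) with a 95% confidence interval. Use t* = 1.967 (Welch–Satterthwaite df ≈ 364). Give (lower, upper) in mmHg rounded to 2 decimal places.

(25.52, 32.48)

SE₁ = s₁/√n₁ = 20/√210 = 1.3801; SE₂ = 14/√159 = 1.1103.
Independent samples, unequal variances: SE_diff = √(SE₁² + SE₂²) = √(1.90467601 + 1.23276609) = 1.7713.
t* = 1.967, so margin of error = 1.967 × 1.7713 = 3.4841.
Difference in means = 144 − 115 = 29.0000.
29.0000 ± 3.4841 → (25.52, 32.48).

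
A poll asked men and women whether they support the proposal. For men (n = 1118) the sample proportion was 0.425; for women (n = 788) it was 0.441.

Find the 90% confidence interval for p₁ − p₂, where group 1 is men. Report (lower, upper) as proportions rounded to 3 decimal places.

(-0.054, 0.022)

The two standard errors are √(0.4250×0.5750/1118) = 0.01478 and √(0.4410×0.5590/788) = 0.01769.
Because the samples are independent, SE_diff = √(0.01478² + 0.01769²) = 0.02305.
Using z* = 1.645 for 90%, ME = 1.645 × 0.02305 = 0.03792.
p̂₁ − p̂₂ = -0.0160; interval -0.0160 ± 0.03792 gives (-0.054, 0.022).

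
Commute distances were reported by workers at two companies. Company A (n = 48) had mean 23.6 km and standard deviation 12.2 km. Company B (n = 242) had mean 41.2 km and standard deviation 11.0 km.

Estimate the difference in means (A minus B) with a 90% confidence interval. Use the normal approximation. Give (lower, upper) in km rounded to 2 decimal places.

(-20.72, -14.48)

Standard errors of each mean: 12.2/√48 = 1.7609 and 11.0/√242 = 0.7071.
SE(x̄₁ − x̄₂) = √(1.7609² + 0.7071²) = 1.8976 for independent samples with unequal variances.
With z* = 1.645, the margin is 1.645 × 1.8976 = 3.1216.
x̄₁ − x̄₂ = 23.6 − 41.2 = -17.6000; the interval is -17.6000 ± 3.1216 = (-20.72, -14.48).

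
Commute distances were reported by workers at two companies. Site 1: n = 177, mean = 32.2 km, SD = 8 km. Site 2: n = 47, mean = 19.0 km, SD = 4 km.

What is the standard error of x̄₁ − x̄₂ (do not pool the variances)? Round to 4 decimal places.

0.8379

Standard errors of each mean: 8/√177 = 0.6013 and 4/√47 = 0.5835.
SE(x̄₁ − x̄₂) = √(0.6013² + 0.5835²) = 0.8379 for independent samples with unequal variances.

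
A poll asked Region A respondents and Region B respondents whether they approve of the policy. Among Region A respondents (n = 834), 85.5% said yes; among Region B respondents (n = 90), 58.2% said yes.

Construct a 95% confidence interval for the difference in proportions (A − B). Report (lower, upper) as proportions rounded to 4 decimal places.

The two standard errors are √(0.8550×0.1450/834) = 0.01219 and √(0.5820×0.4180/90) = 0.05199.
Because the samples are independent, SE_diff = √(0.01219² + 0.05199²) = 0.05340.
Using z* = 1.960 for 95%, ME = 1.960 × 0.05340 = 0.10466.
p̂₁ − p̂₂ = 0.2730; interval 0.2730 ± 0.10466 gives (0.1683, 0.3777).

(0.1683, 0.3777)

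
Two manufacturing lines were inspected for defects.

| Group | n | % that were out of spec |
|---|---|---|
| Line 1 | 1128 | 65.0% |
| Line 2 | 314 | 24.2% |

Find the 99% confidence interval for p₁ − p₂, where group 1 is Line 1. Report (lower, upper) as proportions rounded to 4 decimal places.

Each SE is √(p̂(1−p̂)/n): √(0.6500·0.3500/1128) = 0.01420 and √(0.2420·0.7580/314) = 0.02417.
SE(p̂₁ − p̂₂) = √(SE₁² + SE₂²) = √(0.00020164 + 0.0005841889) = 0.02803, since the two samples are independent.
At 99% confidence z* = 2.576; margin = 2.576 × 0.02803 = 0.07221.
The difference is 0.6500 − 0.2420 = 0.4080, so the interval is 0.4080 ± 0.07221 = (0.3358, 0.4802).

(0.3358, 0.4802)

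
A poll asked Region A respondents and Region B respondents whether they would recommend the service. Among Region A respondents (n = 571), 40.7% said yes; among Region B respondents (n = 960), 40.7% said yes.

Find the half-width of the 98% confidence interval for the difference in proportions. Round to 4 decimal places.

0.0604

Each SE is √(p̂(1−p̂)/n): √(0.4070·0.5930/571) = 0.02056 and √(0.4070·0.5930/960) = 0.01586.
SE(p̂₁ − p̂₂) = √(SE₁² + SE₂²) = √(0.0004227136 + 0.0002515396) = 0.02597, since the two samples are independent.
At 98% confidence z* = 2.326; margin = 2.326 × 0.02597 = 0.06041.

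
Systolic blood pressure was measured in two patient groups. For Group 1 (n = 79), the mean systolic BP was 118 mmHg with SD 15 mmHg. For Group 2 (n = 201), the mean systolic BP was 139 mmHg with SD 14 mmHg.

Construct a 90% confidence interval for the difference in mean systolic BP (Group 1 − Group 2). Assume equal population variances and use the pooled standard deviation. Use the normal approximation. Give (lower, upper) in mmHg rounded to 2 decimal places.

(-24.12, -17.88)

Pooled variance s_p² = [78·15² + 200·14²] / (79+201−2) = 204.1367, so s_p = 14.2876.
SE_diff = s_p·√(1/n₁ + 1/n₂) = 14.2876·√(1/79 + 1/201) = 1.8973.
z* = 1.645; margin = 1.645 × 1.8973 = 3.1211.
Difference = 118 − 139 = -21.0000.
-21.0000 ± 3.1211 → (-24.12, -17.88).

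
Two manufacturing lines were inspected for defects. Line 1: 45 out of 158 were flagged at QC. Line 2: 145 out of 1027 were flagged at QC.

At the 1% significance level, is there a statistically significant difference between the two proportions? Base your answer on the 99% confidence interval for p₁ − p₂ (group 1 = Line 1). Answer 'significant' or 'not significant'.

significant

p̂₁ = 45/158 = 0.2848 and p̂₂ = 145/1027 = 0.1412.
SE₁ = √(p̂₁(1−p̂₁)/n₁) = √(0.2848·0.7152/158) = 0.03591; SE₂ = √(0.1412·0.8588/1027) = 0.01087.
Independent samples: SE of the difference = √(SE₁² + SE₂²) = √(0.0012895281 + 0.0001181569) = 0.03752.
z* for 99% confidence is 2.576, so the margin of error is 2.576 × 0.03752 = 0.09665.
Point estimate p̂₁ − p̂₂ = 0.2848 − 0.1412 = 0.1436.
0.1436 ± 0.09665 → (0.04695, 0.24025).
The interval (0.04695, 0.24025) does not contain 0, so the difference is significant.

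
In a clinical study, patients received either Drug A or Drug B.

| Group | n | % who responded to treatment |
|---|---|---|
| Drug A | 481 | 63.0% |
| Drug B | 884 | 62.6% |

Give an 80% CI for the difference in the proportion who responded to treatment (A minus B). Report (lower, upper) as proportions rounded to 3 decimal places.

The two standard errors are √(0.6300×0.3700/481) = 0.02201 and √(0.6260×0.3740/884) = 0.01627.
Because the samples are independent, SE_diff = √(0.02201² + 0.01627²) = 0.02737.
Using z* = 1.282 for 80%, ME = 1.282 × 0.02737 = 0.03509.
p̂₁ − p̂₂ = 0.0040; interval 0.0040 ± 0.03509 gives (-0.031, 0.039).

(-0.031, 0.039)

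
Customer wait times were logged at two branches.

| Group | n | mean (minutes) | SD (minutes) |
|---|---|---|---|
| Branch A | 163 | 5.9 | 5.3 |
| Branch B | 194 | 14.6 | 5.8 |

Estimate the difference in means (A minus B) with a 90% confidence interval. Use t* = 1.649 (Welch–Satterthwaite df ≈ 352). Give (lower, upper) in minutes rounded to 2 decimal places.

SE₁ = s₁/√n₁ = 5.3/√163 = 0.4151; SE₂ = 5.8/√194 = 0.4164.
Independent samples, unequal variances: SE_diff = √(SE₁² + SE₂²) = √(0.17230801 + 0.17338896) = 0.5880.
t* = 1.649, so margin of error = 1.649 × 0.5880 = 0.9696.
Difference in means = 5.9 − 14.6 = -8.7000.
-8.7000 ± 0.9696 → (-9.67, -7.73).

(-9.67, -7.73)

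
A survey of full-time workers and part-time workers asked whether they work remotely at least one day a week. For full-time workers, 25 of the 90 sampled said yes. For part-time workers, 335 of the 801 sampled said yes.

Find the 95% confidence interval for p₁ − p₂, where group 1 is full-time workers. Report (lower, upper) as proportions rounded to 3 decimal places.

Sample proportions: 25/90 = 0.2778, 335/801 = 0.4182.
Each SE is √(p̂(1−p̂)/n): √(0.2778·0.7222/90) = 0.04721 and √(0.4182·0.5818/801) = 0.01743.
SE(p̂₁ − p̂₂) = √(SE₁² + SE₂²) = √(0.0022287841 + 0.0003038049) = 0.05032, since the two samples are independent.
At 95% confidence z* = 1.960; margin = 1.960 × 0.05032 = 0.09863.
The difference is 0.2778 − 0.4182 = -0.1404, so the interval is -0.1404 ± 0.09863 = (-0.239, -0.042).

(-0.239, -0.042)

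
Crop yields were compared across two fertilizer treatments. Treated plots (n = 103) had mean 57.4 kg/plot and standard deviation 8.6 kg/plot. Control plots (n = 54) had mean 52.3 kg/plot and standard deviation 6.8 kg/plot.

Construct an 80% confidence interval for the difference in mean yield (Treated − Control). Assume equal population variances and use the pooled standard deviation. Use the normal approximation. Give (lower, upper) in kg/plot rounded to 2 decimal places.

(3.37, 6.83)

s_p = √[((n₁−1)s₁² + (n₂−1)s₂²)/(n₁+n₂−2)] = √[(102·8.6² + 53·6.8²)/155] = 8.0300.
SE = 8.0300·√(1/103 + 1/54) = 1.3491.
With z* = 1.282, margin = 1.282 × 1.3491 = 1.7295.
x̄₁ − x̄₂ = 57.4 − 52.3 = 5.1000; interval 5.1000 ± 1.7295 = (3.37, 6.83).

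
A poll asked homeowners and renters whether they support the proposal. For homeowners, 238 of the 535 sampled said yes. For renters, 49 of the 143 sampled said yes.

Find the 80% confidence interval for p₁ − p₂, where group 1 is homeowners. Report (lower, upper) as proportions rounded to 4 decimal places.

(0.0443, 0.1601)

Sample proportions: 238/535 = 0.4449, 49/143 = 0.3427.
Each SE is √(p̂(1−p̂)/n): √(0.4449·0.5551/535) = 0.02149 and √(0.3427·0.6573/143) = 0.03969.
SE(p̂₁ − p̂₂) = √(SE₁² + SE₂²) = √(0.0004618201 + 0.0015752961) = 0.04513, since the two samples are independent.
At 80% confidence z* = 1.282; margin = 1.282 × 0.04513 = 0.05786.
The difference is 0.4449 − 0.3427 = 0.1022, so the interval is 0.1022 ± 0.05786 = (0.0443, 0.1601).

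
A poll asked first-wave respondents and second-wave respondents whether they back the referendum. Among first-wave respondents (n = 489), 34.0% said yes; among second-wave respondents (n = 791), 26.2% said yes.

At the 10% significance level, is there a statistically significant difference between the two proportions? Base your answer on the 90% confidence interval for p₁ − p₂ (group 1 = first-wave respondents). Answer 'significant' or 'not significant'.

Each SE is √(p̂(1−p̂)/n): √(0.3400·0.6600/489) = 0.02142 and √(0.2620·0.7380/791) = 0.01563.
SE(p̂₁ − p̂₂) = √(SE₁² + SE₂²) = √(0.0004588164 + 0.0002442969) = 0.02652, since the two samples are independent.
At 90% confidence z* = 1.645; margin = 1.645 × 0.02652 = 0.04363.
The difference is 0.3400 − 0.2620 = 0.0780, so the interval is 0.0780 ± 0.04363 = (0.03437, 0.12163).
The interval (0.03437, 0.12163) does not contain 0, so the difference is significant.

significant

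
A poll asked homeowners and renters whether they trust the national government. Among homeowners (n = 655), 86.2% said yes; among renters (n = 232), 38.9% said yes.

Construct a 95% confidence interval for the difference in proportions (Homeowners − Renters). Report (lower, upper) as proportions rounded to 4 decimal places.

SE₁ = √(p̂₁(1−p̂₁)/n₁) = √(0.8620·0.1380/655) = 0.01348; SE₂ = √(0.3890·0.6110/232) = 0.03201.
Independent samples: SE of the difference = √(SE₁² + SE₂²) = √(0.0001817104 + 0.0010246401) = 0.03473.
z* for 95% confidence is 1.960, so the margin of error is 1.960 × 0.03473 = 0.06807.
Point estimate p̂₁ − p̂₂ = 0.8620 − 0.3890 = 0.4730.
0.4730 ± 0.06807 → (0.4049, 0.5411).

(0.4049, 0.5411)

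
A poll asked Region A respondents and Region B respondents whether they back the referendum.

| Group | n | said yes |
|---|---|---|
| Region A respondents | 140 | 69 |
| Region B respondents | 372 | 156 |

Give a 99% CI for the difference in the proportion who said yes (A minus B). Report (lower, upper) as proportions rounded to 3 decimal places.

First, p̂₁ = 69/140 = 0.4929; p̂₂ = 156/372 = 0.4194.
The two standard errors are √(0.4929×0.5071/140) = 0.04225 and √(0.4194×0.5806/372) = 0.02558.
Because the samples are independent, SE_diff = √(0.04225² + 0.02558²) = 0.04939.
Using z* = 2.576 for 99%, ME = 2.576 × 0.04939 = 0.12723.
p̂₁ − p̂₂ = 0.0735; interval 0.0735 ± 0.12723 gives (-0.054, 0.201).

(-0.054, 0.201)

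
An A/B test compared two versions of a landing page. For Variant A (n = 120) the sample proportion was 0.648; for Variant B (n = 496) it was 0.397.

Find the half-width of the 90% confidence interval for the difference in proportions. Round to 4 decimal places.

The two standard errors are √(0.6480×0.3520/120) = 0.04360 and √(0.3970×0.6030/496) = 0.02197.
Because the samples are independent, SE_diff = √(0.04360² + 0.02197²) = 0.04882.
Using z* = 1.645 for 90%, ME = 1.645 × 0.04882 = 0.08031.

0.0803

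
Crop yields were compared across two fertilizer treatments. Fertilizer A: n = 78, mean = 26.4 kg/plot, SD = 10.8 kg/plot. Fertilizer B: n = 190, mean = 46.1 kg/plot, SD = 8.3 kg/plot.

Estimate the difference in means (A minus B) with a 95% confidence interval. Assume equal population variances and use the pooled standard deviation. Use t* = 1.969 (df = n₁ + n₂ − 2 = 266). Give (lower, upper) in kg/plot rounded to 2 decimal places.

s_p = √[((n₁−1)s₁² + (n₂−1)s₂²)/(n₁+n₂−2)] = √[(77·10.8² + 189·8.3²)/266] = 9.0946.
SE = 9.0946·√(1/78 + 1/190) = 1.2230.
With t* = 1.969, margin = 1.969 × 1.2230 = 2.4081.
x̄₁ − x̄₂ = 26.4 − 46.1 = -19.7000; interval -19.7000 ± 2.4081 = (-22.11, -17.29).

(-22.11, -17.29)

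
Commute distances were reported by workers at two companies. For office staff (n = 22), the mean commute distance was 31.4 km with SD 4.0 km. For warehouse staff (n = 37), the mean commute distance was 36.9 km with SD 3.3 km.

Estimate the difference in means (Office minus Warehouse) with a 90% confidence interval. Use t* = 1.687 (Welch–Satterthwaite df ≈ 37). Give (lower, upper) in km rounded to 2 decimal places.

SE₁ = s₁/√n₁ = 4.0/√22 = 0.8528; SE₂ = 3.3/√37 = 0.5425.
Independent samples, unequal variances: SE_diff = √(SE₁² + SE₂²) = √(0.72726784 + 0.29430625) = 1.0107.
t* = 1.687, so margin of error = 1.687 × 1.0107 = 1.7051.
Difference in means = 31.4 − 36.9 = -5.5000.
-5.5000 ± 1.7051 → (-7.21, -3.79).

(-7.21, -3.79)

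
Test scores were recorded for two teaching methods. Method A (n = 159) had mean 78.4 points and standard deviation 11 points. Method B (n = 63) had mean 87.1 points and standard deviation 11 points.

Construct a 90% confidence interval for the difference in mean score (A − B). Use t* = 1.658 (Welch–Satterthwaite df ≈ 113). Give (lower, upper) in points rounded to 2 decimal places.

(-11.42, -5.98)

SE₁ = s₁/√n₁ = 11/√159 = 0.8724; SE₂ = 11/√63 = 1.3859.
Independent samples, unequal variances: SE_diff = √(SE₁² + SE₂²) = √(0.76108176 + 1.92071881) = 1.6376.
t* = 1.658, so margin of error = 1.658 × 1.6376 = 2.7151.
Difference in means = 78.4 − 87.1 = -8.7000.
-8.7000 ± 2.7151 → (-11.42, -5.98).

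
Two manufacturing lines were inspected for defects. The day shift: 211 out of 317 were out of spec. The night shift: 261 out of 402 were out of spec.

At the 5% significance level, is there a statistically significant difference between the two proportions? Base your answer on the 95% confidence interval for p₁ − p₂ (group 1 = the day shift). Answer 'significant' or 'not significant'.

not significant

First, p̂₁ = 211/317 = 0.6656; p̂₂ = 261/402 = 0.6493.
The two standard errors are √(0.6656×0.3344/317) = 0.02650 and √(0.6493×0.3507/402) = 0.02380.
Because the samples are independent, SE_diff = √(0.02650² + 0.02380²) = 0.03562.
Using z* = 1.960 for 95%, ME = 1.960 × 0.03562 = 0.06982.
p̂₁ − p̂₂ = 0.0163; interval 0.0163 ± 0.06982 gives (-0.05352, 0.08612).
The interval (-0.05352, 0.08612) contains 0, so the difference is not significant.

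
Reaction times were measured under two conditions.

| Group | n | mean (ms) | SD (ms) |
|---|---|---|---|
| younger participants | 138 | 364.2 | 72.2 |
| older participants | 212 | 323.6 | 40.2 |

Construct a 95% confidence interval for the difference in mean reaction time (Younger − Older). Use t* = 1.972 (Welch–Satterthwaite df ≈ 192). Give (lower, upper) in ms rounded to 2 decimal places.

(27.31, 53.89)

SE₁ = s₁/√n₁ = 72.2/√138 = 6.1461; SE₂ = 40.2/√212 = 2.7609.
Independent samples, unequal variances: SE_diff = √(SE₁² + SE₂²) = √(37.77454521 + 7.62256881) = 6.7377.
t* = 1.972, so margin of error = 1.972 × 6.7377 = 13.2867.
Difference in means = 364.2 − 323.6 = 40.6000.
40.6000 ± 13.2867 → (27.31, 53.89).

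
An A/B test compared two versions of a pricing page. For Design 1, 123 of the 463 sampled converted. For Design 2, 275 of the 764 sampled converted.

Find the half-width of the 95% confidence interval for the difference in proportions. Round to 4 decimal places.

0.0527

First, p̂₁ = 123/463 = 0.2657; p̂₂ = 275/764 = 0.3599.
The two standard errors are √(0.2657×0.7343/463) = 0.02053 and √(0.3599×0.6401/764) = 0.01736.
Because the samples are independent, SE_diff = √(0.02053² + 0.01736²) = 0.02689.
Using z* = 1.960 for 95%, ME = 1.960 × 0.02689 = 0.05270.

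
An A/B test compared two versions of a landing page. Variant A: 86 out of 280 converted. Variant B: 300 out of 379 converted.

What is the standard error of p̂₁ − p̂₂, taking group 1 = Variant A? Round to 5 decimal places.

First, p̂₁ = 86/280 = 0.3071; p̂₂ = 300/379 = 0.7916.
The two standard errors are √(0.3071×0.6929/280) = 0.02757 and √(0.7916×0.2084/379) = 0.02086.
Because the samples are independent, SE_diff = √(0.02757² + 0.02086²) = 0.03457.

0.03457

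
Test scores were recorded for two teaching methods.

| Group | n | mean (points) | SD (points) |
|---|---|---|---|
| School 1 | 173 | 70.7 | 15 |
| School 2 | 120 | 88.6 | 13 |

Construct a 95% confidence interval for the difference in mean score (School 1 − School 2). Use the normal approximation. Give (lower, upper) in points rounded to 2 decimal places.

Per-group SEs: s₁/√n₁ = 15/√173 = 1.1404, s₂/√n₂ = 13/√120 = 1.1867.
Unpooled SE of the difference: √(1.30051216 + 1.40825689) = 1.6458.
Margin of error = z* · SE = 1.960 × 1.6458 = 3.2258.
x̄₁ − x̄₂ = 70.7 − 88.6 = -17.9000.
CI: -17.9000 ± 3.2258 = (-21.13, -14.67).

(-21.13, -14.67)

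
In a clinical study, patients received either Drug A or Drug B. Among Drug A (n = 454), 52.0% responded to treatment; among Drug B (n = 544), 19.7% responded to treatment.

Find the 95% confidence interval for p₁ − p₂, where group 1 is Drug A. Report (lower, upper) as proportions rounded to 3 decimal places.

Each SE is √(p̂(1−p̂)/n): √(0.5200·0.4800/454) = 0.02345 and √(0.1970·0.8030/544) = 0.01705.
SE(p̂₁ − p̂₂) = √(SE₁² + SE₂²) = √(0.0005499025 + 0.0002907025) = 0.02899, since the two samples are independent.
At 95% confidence z* = 1.960; margin = 1.960 × 0.02899 = 0.05682.
The difference is 0.5200 − 0.1970 = 0.3230, so the interval is 0.3230 ± 0.05682 = (0.266, 0.380).

(0.266, 0.380)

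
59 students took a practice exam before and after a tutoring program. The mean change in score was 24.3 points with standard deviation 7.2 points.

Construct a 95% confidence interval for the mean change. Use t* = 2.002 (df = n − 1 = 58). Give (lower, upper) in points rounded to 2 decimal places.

This is a matched-pairs design, so SE = s_d/√n = 7.2/√59 = 0.9374.
Margin = 2.002 × 0.9374 = 1.8767; the interval is 24.3 ± 1.8767 = (22.42, 26.18).

(22.42, 26.18)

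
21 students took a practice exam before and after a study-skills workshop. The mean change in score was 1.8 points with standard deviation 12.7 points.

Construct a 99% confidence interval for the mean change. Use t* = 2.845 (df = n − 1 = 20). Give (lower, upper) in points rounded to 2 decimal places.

(-6.08, 9.68)

This is a matched-pairs design, so SE = s_d/√n = 12.7/√21 = 2.7714.
Margin = 2.845 × 2.7714 = 7.8846; the interval is 1.8 ± 7.8846 = (-6.08, 9.68).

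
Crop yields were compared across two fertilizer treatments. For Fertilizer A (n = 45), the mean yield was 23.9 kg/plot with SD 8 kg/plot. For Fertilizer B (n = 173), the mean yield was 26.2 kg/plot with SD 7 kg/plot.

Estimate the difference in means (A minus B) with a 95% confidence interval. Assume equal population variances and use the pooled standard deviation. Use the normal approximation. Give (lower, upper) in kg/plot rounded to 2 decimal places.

s_p = √[((n₁−1)s₁² + (n₂−1)s₂²)/(n₁+n₂−2)] = √[(44·8² + 172·7²)/216] = 7.2150.
SE = 7.2150·√(1/45 + 1/173) = 1.2074.
With z* = 1.960, margin = 1.960 × 1.2074 = 2.3665.
x̄₁ − x̄₂ = 23.9 − 26.2 = -2.3000; interval -2.3000 ± 2.3665 = (-4.67, 0.07).

(-4.67, 0.07)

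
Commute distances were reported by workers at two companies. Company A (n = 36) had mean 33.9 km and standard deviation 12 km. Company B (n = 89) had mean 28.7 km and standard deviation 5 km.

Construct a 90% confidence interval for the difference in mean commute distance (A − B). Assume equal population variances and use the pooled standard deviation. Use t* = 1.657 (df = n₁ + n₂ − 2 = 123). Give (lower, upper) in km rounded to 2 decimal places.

Pooled variance s_p² = [35·12² + 88·5²] / (36+89−2) = 58.8618, so s_p = 7.6721.
SE_diff = s_p·√(1/n₁ + 1/n₂) = 7.6721·√(1/36 + 1/89) = 1.5154.
t* = 1.657; margin = 1.657 × 1.5154 = 2.5110.
Difference = 33.9 − 28.7 = 5.2000.
5.2000 ± 2.5110 → (2.69, 7.71).

(2.69, 7.71)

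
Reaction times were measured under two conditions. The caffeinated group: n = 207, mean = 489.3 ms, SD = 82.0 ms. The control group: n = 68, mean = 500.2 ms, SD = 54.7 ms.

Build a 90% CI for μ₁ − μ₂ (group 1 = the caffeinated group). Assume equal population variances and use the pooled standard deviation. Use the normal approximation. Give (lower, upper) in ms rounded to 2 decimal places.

(-28.42, 6.62)

Pooled variance s_p² = [206·82.0² + 67·54.7²] / (207+68−2) = 5808.1100, so s_p = 76.2110.
SE_diff = s_p·√(1/n₁ + 1/n₂) = 76.2110·√(1/207 + 1/68) = 10.6523.
z* = 1.645; margin = 1.645 × 10.6523 = 17.5230.
Difference = 489.3 − 500.2 = -10.9000.
-10.9000 ± 17.5230 → (-28.42, 6.62).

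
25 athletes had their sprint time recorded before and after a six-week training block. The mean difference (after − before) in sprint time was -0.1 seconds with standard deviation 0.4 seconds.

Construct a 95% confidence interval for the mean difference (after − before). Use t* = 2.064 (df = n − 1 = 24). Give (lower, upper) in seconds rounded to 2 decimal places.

This is a matched-pairs design, so SE = s_d/√n = 0.4/√25 = 0.0800.
Margin = 2.064 × 0.0800 = 0.1651; the interval is -0.1 ± 0.1651 = (-0.27, 0.07).

(-0.27, 0.07)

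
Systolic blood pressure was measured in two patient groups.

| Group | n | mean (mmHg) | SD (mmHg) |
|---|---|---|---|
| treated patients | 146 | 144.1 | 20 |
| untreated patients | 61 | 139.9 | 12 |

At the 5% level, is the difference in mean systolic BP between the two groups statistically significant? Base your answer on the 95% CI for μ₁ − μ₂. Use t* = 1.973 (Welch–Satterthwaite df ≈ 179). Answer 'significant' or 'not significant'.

not significant

Standard errors of each mean: 20/√146 = 1.6552 and 12/√61 = 1.5364.
SE(x̄₁ − x̄₂) = √(1.6552² + 1.5364²) = 2.2584 for independent samples with unequal variances.
With t* = 1.973, the margin is 1.973 × 2.2584 = 4.4558.
x̄₁ − x̄₂ = 144.1 − 139.9 = 4.2000; the interval is 4.2000 ± 4.4558 = (-0.2558, 8.6558).
The interval (-0.2558, 8.6558) contains 0, so the difference is not significant.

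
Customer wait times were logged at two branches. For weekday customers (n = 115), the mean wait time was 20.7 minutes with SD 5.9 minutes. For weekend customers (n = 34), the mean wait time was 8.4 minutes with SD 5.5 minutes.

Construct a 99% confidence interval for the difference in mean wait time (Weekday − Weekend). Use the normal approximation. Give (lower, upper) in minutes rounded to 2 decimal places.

(9.49, 15.11)

Standard errors of each mean: 5.9/√115 = 0.5502 and 5.5/√34 = 0.9432.
SE(x̄₁ − x̄₂) = √(0.5502² + 0.9432²) = 1.0919 for independent samples with unequal variances.
With z* = 2.576, the margin is 2.576 × 1.0919 = 2.8127.
x̄₁ − x̄₂ = 20.7 − 8.4 = 12.3000; the interval is 12.3000 ± 2.8127 = (9.49, 15.11).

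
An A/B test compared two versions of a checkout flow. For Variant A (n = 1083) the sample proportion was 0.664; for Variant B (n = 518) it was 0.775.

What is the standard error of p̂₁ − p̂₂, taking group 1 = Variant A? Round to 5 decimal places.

The two standard errors are √(0.6640×0.3360/1083) = 0.01435 and √(0.7750×0.2250/518) = 0.01835.
Because the samples are independent, SE_diff = √(0.01435² + 0.01835²) = 0.02329.

0.02329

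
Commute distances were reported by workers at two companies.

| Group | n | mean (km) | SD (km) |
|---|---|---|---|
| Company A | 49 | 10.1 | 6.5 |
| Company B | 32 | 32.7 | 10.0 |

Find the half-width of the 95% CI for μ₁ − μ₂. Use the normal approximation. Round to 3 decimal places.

SE₁ = s₁/√n₁ = 6.5/√49 = 0.9286; SE₂ = 10.0/√32 = 1.7678.
Independent samples, unequal variances: SE_diff = √(SE₁² + SE₂²) = √(0.86229796 + 3.12511684) = 1.9969.
z* = 1.960, so margin of error = 1.960 × 1.9969 = 3.9139.

3.914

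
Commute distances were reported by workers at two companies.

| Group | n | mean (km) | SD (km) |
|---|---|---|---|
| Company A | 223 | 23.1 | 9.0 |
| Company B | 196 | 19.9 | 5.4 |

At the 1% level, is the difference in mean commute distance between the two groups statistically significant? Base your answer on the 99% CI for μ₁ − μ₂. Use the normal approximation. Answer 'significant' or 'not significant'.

significant

Standard errors of each mean: 9.0/√223 = 0.6027 and 5.4/√196 = 0.3857.
SE(x̄₁ − x̄₂) = √(0.6027² + 0.3857²) = 0.7155 for independent samples with unequal variances.
With z* = 2.576, the margin is 2.576 × 0.7155 = 1.8431.
x̄₁ − x̄₂ = 23.1 − 19.9 = 3.2000; the interval is 3.2000 ± 1.8431 = (1.3569, 5.0431).
The interval (1.3569, 5.0431) does not contain 0, so the difference is significant.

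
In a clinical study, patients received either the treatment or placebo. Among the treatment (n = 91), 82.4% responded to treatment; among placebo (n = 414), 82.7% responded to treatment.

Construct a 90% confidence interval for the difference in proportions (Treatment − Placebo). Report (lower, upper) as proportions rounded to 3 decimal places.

The two standard errors are √(0.8240×0.1760/91) = 0.03992 and √(0.8270×0.1730/414) = 0.01859.
Because the samples are independent, SE_diff = √(0.03992² + 0.01859²) = 0.04404.
Using z* = 1.645 for 90%, ME = 1.645 × 0.04404 = 0.07245.
p̂₁ − p̂₂ = -0.0030; interval -0.0030 ± 0.07245 gives (-0.075, 0.069).

(-0.075, 0.069)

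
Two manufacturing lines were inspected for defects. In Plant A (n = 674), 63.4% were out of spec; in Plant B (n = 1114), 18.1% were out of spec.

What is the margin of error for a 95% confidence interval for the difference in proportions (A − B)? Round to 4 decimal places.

0.0428

Each SE is √(p̂(1−p̂)/n): √(0.6340·0.3660/674) = 0.01855 and √(0.1810·0.8190/1114) = 0.01154.
SE(p̂₁ − p̂₂) = √(SE₁² + SE₂²) = √(0.0003441025 + 0.0001331716) = 0.02185, since the two samples are independent.
At 95% confidence z* = 1.960; margin = 1.960 × 0.02185 = 0.04283.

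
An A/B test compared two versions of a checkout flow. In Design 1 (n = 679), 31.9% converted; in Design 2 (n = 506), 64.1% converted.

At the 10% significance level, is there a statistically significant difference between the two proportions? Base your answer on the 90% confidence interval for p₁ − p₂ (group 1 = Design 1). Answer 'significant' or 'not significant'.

Each SE is √(p̂(1−p̂)/n): √(0.3190·0.6810/679) = 0.01789 and √(0.6410·0.3590/506) = 0.02133.
SE(p̂₁ − p̂₂) = √(SE₁² + SE₂²) = √(0.0003200521 + 0.0004549689) = 0.02784, since the two samples are independent.
At 90% confidence z* = 1.645; margin = 1.645 × 0.02784 = 0.04580.
The difference is 0.3190 − 0.6410 = -0.3220, so the interval is -0.3220 ± 0.04580 = (-0.36780, -0.27620).
The interval (-0.36780, -0.27620) does not contain 0, so the difference is significant.

significant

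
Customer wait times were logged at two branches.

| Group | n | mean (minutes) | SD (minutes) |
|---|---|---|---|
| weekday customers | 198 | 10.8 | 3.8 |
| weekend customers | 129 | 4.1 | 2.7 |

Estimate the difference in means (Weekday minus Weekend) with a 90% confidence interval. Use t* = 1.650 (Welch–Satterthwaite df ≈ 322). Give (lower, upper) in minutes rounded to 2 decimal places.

Standard errors of each mean: 3.8/√198 = 0.2701 and 2.7/√129 = 0.2377.
SE(x̄₁ − x̄₂) = √(0.2701² + 0.2377²) = 0.3598 for independent samples with unequal variances.
With t* = 1.650, the margin is 1.650 × 0.3598 = 0.5937.
x̄₁ − x̄₂ = 10.8 − 4.1 = 6.7000; the interval is 6.7000 ± 0.5937 = (6.11, 7.29).

(6.11, 7.29)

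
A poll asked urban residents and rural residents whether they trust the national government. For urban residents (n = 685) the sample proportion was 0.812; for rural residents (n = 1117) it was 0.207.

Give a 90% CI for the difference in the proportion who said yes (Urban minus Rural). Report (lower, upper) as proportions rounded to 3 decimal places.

(0.573, 0.637)

Each SE is √(p̂(1−p̂)/n): √(0.8120·0.1880/685) = 0.01493 and √(0.2070·0.7930/1117) = 0.01212.
SE(p̂₁ − p̂₂) = √(SE₁² + SE₂²) = √(0.0002229049 + 0.0001468944) = 0.01923, since the two samples are independent.
At 90% confidence z* = 1.645; margin = 1.645 × 0.01923 = 0.03163.
The difference is 0.8120 − 0.2070 = 0.6050, so the interval is 0.6050 ± 0.03163 = (0.573, 0.637).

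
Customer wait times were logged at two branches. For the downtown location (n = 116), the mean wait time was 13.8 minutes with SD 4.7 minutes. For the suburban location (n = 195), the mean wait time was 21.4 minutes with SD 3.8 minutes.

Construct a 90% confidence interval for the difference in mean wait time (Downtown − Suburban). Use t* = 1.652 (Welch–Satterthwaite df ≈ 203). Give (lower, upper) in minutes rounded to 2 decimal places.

(-8.45, -6.75)

Per-group SEs: s₁/√n₁ = 4.7/√116 = 0.4364, s₂/√n₂ = 3.8/√195 = 0.2721.
Unpooled SE of the difference: √(0.19044496 + 0.07403841) = 0.5143.
Margin of error = t* · SE = 1.652 × 0.5143 = 0.8496.
x̄₁ − x̄₂ = 13.8 − 21.4 = -7.6000.
CI: -7.6000 ± 0.8496 = (-8.45, -6.75).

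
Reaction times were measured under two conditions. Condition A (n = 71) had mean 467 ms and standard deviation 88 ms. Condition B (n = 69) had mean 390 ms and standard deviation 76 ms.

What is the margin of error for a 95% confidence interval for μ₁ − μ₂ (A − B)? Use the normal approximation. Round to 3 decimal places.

27.214

Per-group SEs: s₁/√n₁ = 88/√71 = 10.4437, s₂/√n₂ = 76/√69 = 9.1493.
Unpooled SE of the difference: √(109.07086969 + 83.70969049) = 13.8845.
Margin of error = z* · SE = 1.960 × 13.8845 = 27.2136.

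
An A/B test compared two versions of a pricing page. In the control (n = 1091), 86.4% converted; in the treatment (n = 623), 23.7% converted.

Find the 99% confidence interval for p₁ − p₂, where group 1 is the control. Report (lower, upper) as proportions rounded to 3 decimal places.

(0.576, 0.678)

SE₁ = √(p̂₁(1−p̂₁)/n₁) = √(0.8640·0.1360/1091) = 0.01038; SE₂ = √(0.2370·0.7630/623) = 0.01704.
Independent samples: SE of the difference = √(SE₁² + SE₂²) = √(0.0001077444 + 0.0002903616) = 0.01995.
z* for 99% confidence is 2.576, so the margin of error is 2.576 × 0.01995 = 0.05139.
Point estimate p̂₁ − p̂₂ = 0.8640 − 0.2370 = 0.6270.
0.6270 ± 0.05139 → (0.576, 0.678).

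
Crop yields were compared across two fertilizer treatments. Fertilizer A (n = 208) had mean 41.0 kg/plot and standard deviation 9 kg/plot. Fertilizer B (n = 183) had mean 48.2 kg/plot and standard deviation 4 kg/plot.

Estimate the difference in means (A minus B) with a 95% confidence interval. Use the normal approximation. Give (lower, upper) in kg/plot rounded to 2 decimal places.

Per-group SEs: s₁/√n₁ = 9/√208 = 0.6240, s₂/√n₂ = 4/√183 = 0.2957.
Unpooled SE of the difference: √(0.389376 + 0.08743849) = 0.6905.
Margin of error = z* · SE = 1.960 × 0.6905 = 1.3534.
x̄₁ − x̄₂ = 41.0 − 48.2 = -7.2000.
CI: -7.2000 ± 1.3534 = (-8.55, -5.85).

(-8.55, -5.85)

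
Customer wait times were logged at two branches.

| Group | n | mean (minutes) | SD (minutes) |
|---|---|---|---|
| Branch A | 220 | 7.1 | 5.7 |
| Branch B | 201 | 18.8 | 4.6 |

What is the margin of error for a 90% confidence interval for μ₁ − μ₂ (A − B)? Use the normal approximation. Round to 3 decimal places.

0.827

Per-group SEs: s₁/√n₁ = 5.7/√220 = 0.3843, s₂/√n₂ = 4.6/√201 = 0.3245.
Unpooled SE of the difference: √(0.14768649 + 0.10530025) = 0.5030.
Margin of error = z* · SE = 1.645 × 0.5030 = 0.8274.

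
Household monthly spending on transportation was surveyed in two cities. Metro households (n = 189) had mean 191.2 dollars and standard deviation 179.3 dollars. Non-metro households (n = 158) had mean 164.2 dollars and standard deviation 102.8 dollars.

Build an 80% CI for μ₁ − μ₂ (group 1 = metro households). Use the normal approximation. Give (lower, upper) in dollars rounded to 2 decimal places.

(7.26, 46.74)

Standard errors of each mean: 179.3/√189 = 13.0422 and 102.8/√158 = 8.1783.
SE(x̄₁ − x̄₂) = √(13.0422² + 8.1783²) = 15.3943 for independent samples with unequal variances.
With z* = 1.282, the margin is 1.282 × 15.3943 = 19.7355.
x̄₁ − x̄₂ = 191.2 − 164.2 = 27.0000; the interval is 27.0000 ± 19.7355 = (7.26, 46.74).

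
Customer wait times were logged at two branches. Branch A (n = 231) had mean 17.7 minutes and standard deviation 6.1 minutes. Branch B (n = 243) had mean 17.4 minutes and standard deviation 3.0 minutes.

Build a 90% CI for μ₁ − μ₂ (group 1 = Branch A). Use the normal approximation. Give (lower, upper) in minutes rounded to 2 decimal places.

(-0.43, 1.03)

SE₁ = s₁/√n₁ = 6.1/√231 = 0.4014; SE₂ = 3.0/√243 = 0.1925.
Independent samples, unequal variances: SE_diff = √(SE₁² + SE₂²) = √(0.16112196 + 0.03705625) = 0.4452.
z* = 1.645, so margin of error = 1.645 × 0.4452 = 0.7324.
Difference in means = 17.7 − 17.4 = 0.3000.
0.3000 ± 0.7324 → (-0.43, 1.03).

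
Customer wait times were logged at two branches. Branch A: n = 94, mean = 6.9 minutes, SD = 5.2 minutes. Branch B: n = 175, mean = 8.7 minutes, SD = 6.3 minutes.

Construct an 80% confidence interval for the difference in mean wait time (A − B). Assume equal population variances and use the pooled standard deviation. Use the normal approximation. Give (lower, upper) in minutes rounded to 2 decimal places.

(-2.77, -0.83)

Pooled variance s_p² = [93·5.2² + 174·6.3²] / (94+175−2) = 35.2838, so s_p = 5.9400.
SE_diff = s_p·√(1/n₁ + 1/n₂) = 5.9400·√(1/94 + 1/175) = 0.7596.
z* = 1.282; margin = 1.282 × 0.7596 = 0.9738.
Difference = 6.9 − 8.7 = -1.8000.
-1.8000 ± 0.9738 → (-2.77, -0.83).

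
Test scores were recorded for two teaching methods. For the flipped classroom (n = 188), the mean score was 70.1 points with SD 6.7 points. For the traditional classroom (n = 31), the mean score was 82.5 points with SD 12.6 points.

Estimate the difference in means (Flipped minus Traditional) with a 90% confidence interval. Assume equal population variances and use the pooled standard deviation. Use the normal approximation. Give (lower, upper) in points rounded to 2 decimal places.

(-14.88, -9.92)

Pooled variance s_p² = [187·6.7² + 30·12.6²] / (188+31−2) = 60.6324, so s_p = 7.7867.
SE_diff = s_p·√(1/n₁ + 1/n₂) = 7.7867·√(1/188 + 1/31) = 1.5094.
z* = 1.645; margin = 1.645 × 1.5094 = 2.4830.
Difference = 70.1 − 82.5 = -12.4000.
-12.4000 ± 2.4830 → (-14.88, -9.92).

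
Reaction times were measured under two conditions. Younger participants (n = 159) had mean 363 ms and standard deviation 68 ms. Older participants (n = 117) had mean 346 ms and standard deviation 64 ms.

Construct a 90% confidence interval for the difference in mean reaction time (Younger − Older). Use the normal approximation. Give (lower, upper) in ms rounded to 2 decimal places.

(3.83, 30.17)

SE₁ = s₁/√n₁ = 68/√159 = 5.3928; SE₂ = 64/√117 = 5.9168.
Independent samples, unequal variances: SE_diff = √(SE₁² + SE₂²) = √(29.08229184 + 35.00852224) = 8.0057.
z* = 1.645, so margin of error = 1.645 × 8.0057 = 13.1694.
Difference in means = 363 − 346 = 17.0000.
17.0000 ± 13.1694 → (3.83, 30.17).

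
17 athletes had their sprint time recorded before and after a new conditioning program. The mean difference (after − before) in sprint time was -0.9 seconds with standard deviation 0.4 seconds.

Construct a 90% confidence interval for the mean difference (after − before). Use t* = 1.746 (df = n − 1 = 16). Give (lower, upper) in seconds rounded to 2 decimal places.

(-1.07, -0.73)

Paired design: SE = s_d/√n = 0.4/√17 = 0.0970.
t* = 1.746; margin of error = 1.746 × 0.0970 = 0.1694.
-0.9 ± 0.1694 → (-1.07, -0.73).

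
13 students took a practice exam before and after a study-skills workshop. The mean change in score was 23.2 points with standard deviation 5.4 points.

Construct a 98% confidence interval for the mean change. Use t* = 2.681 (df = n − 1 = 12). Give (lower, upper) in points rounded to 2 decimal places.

(19.18, 27.22)

Paired design: SE = s_d/√n = 5.4/√13 = 1.4977.
t* = 2.681; margin of error = 2.681 × 1.4977 = 4.0153.
23.2 ± 4.0153 → (19.18, 27.22).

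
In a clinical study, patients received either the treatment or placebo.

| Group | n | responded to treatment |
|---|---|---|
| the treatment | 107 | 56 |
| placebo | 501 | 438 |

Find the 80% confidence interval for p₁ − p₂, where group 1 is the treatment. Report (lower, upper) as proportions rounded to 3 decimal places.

(-0.416, -0.286)

p̂₁ = 56/107 = 0.5234 and p̂₂ = 438/501 = 0.8743.
SE₁ = √(p̂₁(1−p̂₁)/n₁) = √(0.5234·0.4766/107) = 0.04828; SE₂ = √(0.8743·0.1257/501) = 0.01481.
Independent samples: SE of the difference = √(SE₁² + SE₂²) = √(0.0023309584 + 0.0002193361) = 0.05050.
z* for 80% confidence is 1.282, so the margin of error is 1.282 × 0.05050 = 0.06474.
Point estimate p̂₁ − p̂₂ = 0.5234 − 0.8743 = -0.3509.
-0.3509 ± 0.06474 → (-0.416, -0.286).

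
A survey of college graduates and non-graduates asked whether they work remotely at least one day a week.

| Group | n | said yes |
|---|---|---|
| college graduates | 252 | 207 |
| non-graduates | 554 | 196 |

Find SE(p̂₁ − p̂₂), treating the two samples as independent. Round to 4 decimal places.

0.0315

p̂₁ = 207/252 = 0.8214 and p̂₂ = 196/554 = 0.3538.
SE₁ = √(p̂₁(1−p̂₁)/n₁) = √(0.8214·0.1786/252) = 0.02413; SE₂ = √(0.3538·0.6462/554) = 0.02031.
Independent samples: SE of the difference = √(SE₁² + SE₂²) = √(0.0005822569 + 0.0004124961) = 0.03154.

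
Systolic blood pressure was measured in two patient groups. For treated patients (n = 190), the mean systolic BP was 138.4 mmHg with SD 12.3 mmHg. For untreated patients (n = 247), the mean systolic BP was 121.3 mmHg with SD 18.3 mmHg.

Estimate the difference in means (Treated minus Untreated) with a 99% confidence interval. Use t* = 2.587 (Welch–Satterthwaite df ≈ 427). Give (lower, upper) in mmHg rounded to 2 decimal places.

(13.30, 20.90)

Per-group SEs: s₁/√n₁ = 12.3/√190 = 0.8923, s₂/√n₂ = 18.3/√247 = 1.1644.
Unpooled SE of the difference: √(0.79619929 + 1.35582736) = 1.4670.
Margin of error = t* · SE = 2.587 × 1.4670 = 3.7951.
x̄₁ − x̄₂ = 138.4 − 121.3 = 17.1000.
CI: 17.1000 ± 3.7951 = (13.30, 20.90).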